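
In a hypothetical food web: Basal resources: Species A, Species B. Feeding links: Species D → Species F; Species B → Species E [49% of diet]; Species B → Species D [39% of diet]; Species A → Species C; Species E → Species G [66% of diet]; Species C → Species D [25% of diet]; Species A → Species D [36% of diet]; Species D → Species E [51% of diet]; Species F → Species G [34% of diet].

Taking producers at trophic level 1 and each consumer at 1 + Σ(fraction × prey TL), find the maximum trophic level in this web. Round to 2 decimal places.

Species C: 1 + 1 = 2
Species D: 1 + (0.39×1 + 0.25×2 + 0.36×1) = 2.25
Species E: 1 + (0.49×1 + 0.51×2.25) = 2.6375
Species F: 1 + 2.25 = 3.25
Species G: 1 + (0.66×2.6375 + 0.34×3.25) = 3.84575

3.85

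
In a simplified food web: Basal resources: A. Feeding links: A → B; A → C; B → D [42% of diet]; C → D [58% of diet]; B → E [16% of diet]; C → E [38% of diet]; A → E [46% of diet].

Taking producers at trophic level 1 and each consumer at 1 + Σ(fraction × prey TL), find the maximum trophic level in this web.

3

B: 1 + 1 = 2
C: 1 + 1 = 2
D: 1 + (0.42×2 + 0.58×2) = 3
E: 1 + (0.16×2 + 0.38×2 + 0.46×1) = 2.54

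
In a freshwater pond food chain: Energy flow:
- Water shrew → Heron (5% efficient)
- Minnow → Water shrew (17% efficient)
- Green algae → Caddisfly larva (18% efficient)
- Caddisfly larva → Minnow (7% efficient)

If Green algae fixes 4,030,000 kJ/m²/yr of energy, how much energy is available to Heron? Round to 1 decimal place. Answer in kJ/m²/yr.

431.6 kJ/m²/yr

Caddisfly larva: 4030000 × 0.18 = 725400 kJ/m²/yr
Minnow: 725400 × 0.07 = 50778 kJ/m²/yr
Water shrew: 50778 × 0.17 = 8632.26 kJ/m²/yr
Heron: 8632.26 × 0.05 = 431.613 kJ/m²/yr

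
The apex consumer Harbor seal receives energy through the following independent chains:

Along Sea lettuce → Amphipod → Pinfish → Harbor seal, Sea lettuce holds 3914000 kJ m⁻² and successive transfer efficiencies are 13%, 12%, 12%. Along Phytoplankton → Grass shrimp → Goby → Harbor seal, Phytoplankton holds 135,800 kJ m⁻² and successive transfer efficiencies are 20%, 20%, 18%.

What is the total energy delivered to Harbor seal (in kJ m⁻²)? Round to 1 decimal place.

Via Sea lettuce: 3914000 × 0.13 × 0.12 × 0.12 = 7327.008 kJ m⁻²
Via Phytoplankton: 135800 × 0.2 × 0.2 × 0.18 = 977.76 kJ m⁻²
Total at Harbor seal: 7327.008 + 977.76 = 8304.768 kJ m⁻²

8304.8 kJ m⁻²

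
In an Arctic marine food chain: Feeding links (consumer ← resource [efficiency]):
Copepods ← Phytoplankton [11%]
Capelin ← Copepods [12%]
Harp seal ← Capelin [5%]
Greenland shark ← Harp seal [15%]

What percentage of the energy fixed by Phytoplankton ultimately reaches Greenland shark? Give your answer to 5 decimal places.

0.00990%

Product of link efficiencies: 0.11 × 0.12 × 0.05 × 0.15 = 0.000099
As a percentage: 0.000099 × 100 = 0.00990%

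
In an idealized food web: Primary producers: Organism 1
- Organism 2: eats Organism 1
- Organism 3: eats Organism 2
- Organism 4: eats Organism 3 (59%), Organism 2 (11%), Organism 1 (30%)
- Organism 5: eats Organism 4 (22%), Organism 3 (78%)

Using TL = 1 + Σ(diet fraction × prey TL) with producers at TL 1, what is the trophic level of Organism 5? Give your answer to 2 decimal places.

4.06

Organism 2: 1 + 1 = 2
Organism 3: 1 + 2 = 3
Organism 4: 1 + (0.59×3 + 0.11×2 + 0.3×1) = 3.29
Organism 5: 1 + (0.22×3.29 + 0.78×3) = 4.0638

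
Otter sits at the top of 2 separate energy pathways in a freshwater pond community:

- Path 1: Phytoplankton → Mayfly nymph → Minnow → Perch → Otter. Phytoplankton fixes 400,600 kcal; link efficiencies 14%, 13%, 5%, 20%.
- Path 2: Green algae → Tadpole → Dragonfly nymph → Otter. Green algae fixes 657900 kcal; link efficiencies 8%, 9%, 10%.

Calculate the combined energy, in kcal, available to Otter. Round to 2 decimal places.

Path 1: 400600 × 0.14 × 0.13 × 0.05 × 0.2 = 72.9092 kcal
Path 2: 657900 × 0.08 × 0.09 × 0.1 = 473.688 kcal
Total at Otter: 72.9092 + 473.688 = 546.5972 kcal

546.60 kcal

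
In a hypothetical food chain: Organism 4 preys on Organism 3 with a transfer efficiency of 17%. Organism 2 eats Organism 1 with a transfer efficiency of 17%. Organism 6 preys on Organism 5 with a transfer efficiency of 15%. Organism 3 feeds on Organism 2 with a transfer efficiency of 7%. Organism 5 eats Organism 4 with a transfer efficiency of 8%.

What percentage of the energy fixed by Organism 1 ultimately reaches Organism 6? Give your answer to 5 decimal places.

0.00243%

Product of link efficiencies: 0.17 × 0.07 × 0.17 × 0.08 × 0.15 = 0.000024276
As a percentage: 0.000024276 × 100 = 0.00243%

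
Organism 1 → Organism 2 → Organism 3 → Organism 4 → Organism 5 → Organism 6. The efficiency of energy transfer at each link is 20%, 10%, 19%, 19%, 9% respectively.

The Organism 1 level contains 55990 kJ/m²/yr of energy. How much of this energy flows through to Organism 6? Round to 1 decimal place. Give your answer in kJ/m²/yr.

Organism 2: 55990 × 0.2 = 11198 kJ/m²/yr
Organism 3: 11198 × 0.1 = 1119.8 kJ/m²/yr
Organism 4: 1119.8 × 0.19 = 212.762 kJ/m²/yr
Organism 5: 212.762 × 0.19 = 40.42478 kJ/m²/yr
Organism 6: 40.42478 × 0.09 = 3.6382302 kJ/m²/yr

3.6 kJ/m²/yr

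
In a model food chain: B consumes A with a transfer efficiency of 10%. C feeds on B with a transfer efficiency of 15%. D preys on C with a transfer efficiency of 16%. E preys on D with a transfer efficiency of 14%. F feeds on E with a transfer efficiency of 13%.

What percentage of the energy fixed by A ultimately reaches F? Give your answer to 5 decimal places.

Product of link efficiencies: 0.1 × 0.15 × 0.16 × 0.14 × 0.13 = 0.00004368
As a percentage: 0.00004368 × 100 = 0.00437%

0.00437%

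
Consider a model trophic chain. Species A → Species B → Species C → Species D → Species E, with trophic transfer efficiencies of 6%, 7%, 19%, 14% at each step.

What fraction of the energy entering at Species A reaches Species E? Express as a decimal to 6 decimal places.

Product of link efficiencies: 0.06 × 0.07 × 0.19 × 0.14 = 0.00011172

0.000112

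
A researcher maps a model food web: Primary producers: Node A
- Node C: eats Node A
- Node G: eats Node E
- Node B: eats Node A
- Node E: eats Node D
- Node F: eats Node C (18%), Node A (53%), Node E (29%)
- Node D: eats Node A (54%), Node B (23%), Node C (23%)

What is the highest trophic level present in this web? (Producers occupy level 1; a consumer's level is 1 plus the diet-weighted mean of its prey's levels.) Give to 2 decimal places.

Node B: 1 + 1 = 2
Node C: 1 + 1 = 2
Node D: 1 + (0.54×1 + 0.23×2 + 0.23×2) = 2.46
Node E: 1 + 2.46 = 3.46
Node F: 1 + (0.18×2 + 0.53×1 + 0.29×3.46) = 2.8934
Node G: 1 + 3.46 = 4.46

4.46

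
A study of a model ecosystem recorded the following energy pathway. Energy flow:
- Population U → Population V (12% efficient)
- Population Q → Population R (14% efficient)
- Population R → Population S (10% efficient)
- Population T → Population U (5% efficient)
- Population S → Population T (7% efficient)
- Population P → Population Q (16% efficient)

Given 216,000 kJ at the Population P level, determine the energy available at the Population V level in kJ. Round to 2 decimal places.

Population Q: 216000 × 0.16 = 34560 kJ
Population R: 34560 × 0.14 = 4838.4 kJ
Population S: 4838.4 × 0.1 = 483.84 kJ
Population T: 483.84 × 0.07 = 33.8688 kJ
Population U: 33.8688 × 0.05 = 1.69344 kJ
Population V: 1.69344 × 0.12 = 0.2032128 kJ

0.20 kJ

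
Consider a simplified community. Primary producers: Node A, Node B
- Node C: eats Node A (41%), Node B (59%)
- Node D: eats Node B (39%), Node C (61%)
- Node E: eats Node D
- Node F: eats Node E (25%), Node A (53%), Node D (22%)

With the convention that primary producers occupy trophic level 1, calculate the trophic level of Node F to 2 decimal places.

3.01

Node C: 1 + (0.41×1 + 0.59×1) = 2
Node D: 1 + (0.39×1 + 0.61×2) = 2.61
Node E: 1 + 2.61 = 3.61
Node F: 1 + (0.25×3.61 + 0.53×1 + 0.22×2.61) = 3.0067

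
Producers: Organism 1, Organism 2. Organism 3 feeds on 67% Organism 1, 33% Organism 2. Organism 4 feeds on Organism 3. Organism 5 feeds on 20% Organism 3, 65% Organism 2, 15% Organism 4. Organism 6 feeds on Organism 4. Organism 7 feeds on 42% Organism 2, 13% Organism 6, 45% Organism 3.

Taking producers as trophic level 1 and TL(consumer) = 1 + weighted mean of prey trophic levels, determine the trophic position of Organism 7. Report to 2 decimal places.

2.84

Organism 3: 1 + (0.67×1 + 0.33×1) = 2
Organism 4: 1 + 2 = 3
Organism 5: 1 + (0.2×2 + 0.65×1 + 0.15×3) = 2.5
Organism 6: 1 + 3 = 4
Organism 7: 1 + (0.42×1 + 0.13×4 + 0.45×2) = 2.84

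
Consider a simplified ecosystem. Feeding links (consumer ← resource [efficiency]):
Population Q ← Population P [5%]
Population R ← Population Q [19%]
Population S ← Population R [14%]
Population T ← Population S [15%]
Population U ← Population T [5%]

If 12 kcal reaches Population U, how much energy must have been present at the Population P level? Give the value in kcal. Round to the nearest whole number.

1203008 kcal

Cumulative transfer efficiency: 0.05 × 0.19 × 0.14 × 0.15 × 0.05 = 0.000009975
Population P energy = 12 / 0.000009975 = 1203008 kcal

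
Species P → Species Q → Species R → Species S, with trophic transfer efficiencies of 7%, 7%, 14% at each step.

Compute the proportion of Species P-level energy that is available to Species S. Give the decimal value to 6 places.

Product of link efficiencies: 0.07 × 0.07 × 0.14 = 0.000686

0.000686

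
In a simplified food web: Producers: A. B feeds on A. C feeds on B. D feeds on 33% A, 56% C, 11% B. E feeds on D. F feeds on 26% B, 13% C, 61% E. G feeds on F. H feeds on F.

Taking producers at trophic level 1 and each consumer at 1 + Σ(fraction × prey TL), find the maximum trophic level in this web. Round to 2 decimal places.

5.49

B: 1 + 1 = 2
C: 1 + 2 = 3
D: 1 + (0.33×1 + 0.56×3 + 0.11×2) = 3.23
E: 1 + 3.23 = 4.23
F: 1 + (0.26×2 + 0.13×3 + 0.61×4.23) = 4.4903
G: 1 + 4.4903 = 5.4903
H: 1 + 4.4903 = 5.4903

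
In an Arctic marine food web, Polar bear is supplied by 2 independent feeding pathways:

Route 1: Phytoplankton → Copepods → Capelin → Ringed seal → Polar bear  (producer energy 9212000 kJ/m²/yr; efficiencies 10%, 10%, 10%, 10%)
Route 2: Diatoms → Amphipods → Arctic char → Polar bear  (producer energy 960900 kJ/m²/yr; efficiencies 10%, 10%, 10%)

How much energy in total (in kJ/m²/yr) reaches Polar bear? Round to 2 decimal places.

Route 1: 9212000 × 0.1 × 0.1 × 0.1 × 0.1 = 921.2 kJ/m²/yr
Route 2: 960900 × 0.1 × 0.1 × 0.1 = 960.9 kJ/m²/yr
Total at Polar bear: 921.2 + 960.9 = 1882.1 kJ/m²/yr

1882.10 kJ/m²/yr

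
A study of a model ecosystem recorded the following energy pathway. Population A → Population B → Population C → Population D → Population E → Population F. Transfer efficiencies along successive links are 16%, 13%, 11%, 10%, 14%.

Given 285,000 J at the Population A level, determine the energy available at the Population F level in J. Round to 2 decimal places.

Population B: 285000 × 0.16 = 45600 J
Population C: 45600 × 0.13 = 5928 J
Population D: 5928 × 0.11 = 652.08 J
Population E: 652.08 × 0.1 = 65.208 J
Population F: 65.208 × 0.14 = 9.12912 J

9.13 J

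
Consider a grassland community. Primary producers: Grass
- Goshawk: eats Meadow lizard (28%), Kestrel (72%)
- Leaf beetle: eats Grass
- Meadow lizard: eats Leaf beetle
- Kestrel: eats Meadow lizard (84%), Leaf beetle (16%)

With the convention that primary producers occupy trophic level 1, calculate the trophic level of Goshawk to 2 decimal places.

Leaf beetle: 1 + 1 = 2
Meadow lizard: 1 + 2 = 3
Kestrel: 1 + (0.84×3 + 0.16×2) = 3.84
Goshawk: 1 + (0.28×3 + 0.72×3.84) = 4.6048

4.60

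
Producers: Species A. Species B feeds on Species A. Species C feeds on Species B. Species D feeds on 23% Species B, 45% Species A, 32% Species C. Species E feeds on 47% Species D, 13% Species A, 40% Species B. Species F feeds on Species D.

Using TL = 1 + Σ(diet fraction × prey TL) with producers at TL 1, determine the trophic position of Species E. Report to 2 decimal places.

Species B: 1 + 1 = 2
Species C: 1 + 2 = 3
Species D: 1 + (0.23×2 + 0.45×1 + 0.32×3) = 2.87
Species E: 1 + (0.47×2.87 + 0.13×1 + 0.4×2) = 3.2789
Species F: 1 + 2.87 = 3.87

3.28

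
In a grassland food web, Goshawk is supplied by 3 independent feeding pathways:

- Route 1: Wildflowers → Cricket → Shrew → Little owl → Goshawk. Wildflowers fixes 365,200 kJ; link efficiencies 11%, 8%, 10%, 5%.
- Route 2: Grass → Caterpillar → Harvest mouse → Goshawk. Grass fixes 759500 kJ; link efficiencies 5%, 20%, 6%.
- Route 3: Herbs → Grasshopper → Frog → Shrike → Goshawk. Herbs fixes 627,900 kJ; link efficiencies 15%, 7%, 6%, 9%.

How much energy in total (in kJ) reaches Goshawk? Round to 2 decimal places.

507.37 kJ

Route 1: 365200 × 0.11 × 0.08 × 0.1 × 0.05 = 16.0688 kJ
Route 2: 759500 × 0.05 × 0.2 × 0.06 = 455.7 kJ
Route 3: 627900 × 0.15 × 0.07 × 0.06 × 0.09 = 35.60193 kJ
Total at Goshawk: 16.0688 + 455.7 + 35.60193 = 507.37073 kJ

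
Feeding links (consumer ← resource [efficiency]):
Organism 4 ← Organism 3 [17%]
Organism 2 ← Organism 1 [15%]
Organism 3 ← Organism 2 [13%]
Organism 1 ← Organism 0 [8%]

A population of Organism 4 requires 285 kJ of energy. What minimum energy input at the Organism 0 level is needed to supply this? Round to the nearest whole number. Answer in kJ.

Cumulative transfer efficiency: 0.08 × 0.15 × 0.13 × 0.17 = 0.0002652
Organism 0 energy = 285 / 0.0002652 = 1074661 kJ

1074661 kJ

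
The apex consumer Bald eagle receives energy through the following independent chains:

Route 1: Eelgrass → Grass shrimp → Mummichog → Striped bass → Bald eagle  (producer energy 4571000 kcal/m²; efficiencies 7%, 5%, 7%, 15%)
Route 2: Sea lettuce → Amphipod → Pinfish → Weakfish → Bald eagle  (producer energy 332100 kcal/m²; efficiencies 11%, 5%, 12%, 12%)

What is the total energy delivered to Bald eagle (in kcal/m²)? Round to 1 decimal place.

Route 1: 4571000 × 0.07 × 0.05 × 0.07 × 0.15 = 167.98425 kcal/m²
Route 2: 332100 × 0.11 × 0.05 × 0.12 × 0.12 = 26.30232 kcal/m²
Total at Bald eagle: 167.98425 + 26.30232 = 194.28657 kcal/m²

194.3 kcal/m²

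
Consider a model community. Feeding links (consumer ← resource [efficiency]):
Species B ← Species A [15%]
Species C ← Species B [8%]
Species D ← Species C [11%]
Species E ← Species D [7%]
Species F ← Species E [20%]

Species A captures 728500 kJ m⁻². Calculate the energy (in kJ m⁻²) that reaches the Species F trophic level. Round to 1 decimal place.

13.5 kJ m⁻²

Species B: 728500 × 0.15 = 109275 kJ m⁻²
Species C: 109275 × 0.08 = 8742 kJ m⁻²
Species D: 8742 × 0.11 = 961.62 kJ m⁻²
Species E: 961.62 × 0.07 = 67.3134 kJ m⁻²
Species F: 67.3134 × 0.2 = 13.46268 kJ m⁻²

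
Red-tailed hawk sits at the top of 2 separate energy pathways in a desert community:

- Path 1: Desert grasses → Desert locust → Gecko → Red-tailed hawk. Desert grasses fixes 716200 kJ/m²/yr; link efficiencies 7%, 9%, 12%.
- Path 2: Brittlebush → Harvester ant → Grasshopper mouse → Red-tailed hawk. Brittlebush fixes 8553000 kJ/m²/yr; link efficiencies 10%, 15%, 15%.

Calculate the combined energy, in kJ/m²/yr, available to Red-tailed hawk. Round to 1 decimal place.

19785.7 kJ/m²/yr

Path 1: 716200 × 0.07 × 0.09 × 0.12 = 541.4472 kJ/m²/yr
Path 2: 8553000 × 0.1 × 0.15 × 0.15 = 19244.25 kJ/m²/yr
Total at Red-tailed hawk: 541.4472 + 19244.25 = 19785.6972 kJ/m²/yr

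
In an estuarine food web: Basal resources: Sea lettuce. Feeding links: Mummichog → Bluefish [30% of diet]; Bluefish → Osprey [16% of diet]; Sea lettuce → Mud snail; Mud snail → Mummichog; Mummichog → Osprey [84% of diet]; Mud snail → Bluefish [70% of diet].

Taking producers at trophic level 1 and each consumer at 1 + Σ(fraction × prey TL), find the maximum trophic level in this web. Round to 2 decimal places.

Mud snail: 1 + 1 = 2
Mummichog: 1 + 2 = 3
Bluefish: 1 + (0.7×2 + 0.3×3) = 3.3
Osprey: 1 + (0.16×3.3 + 0.84×3) = 4.048

4.05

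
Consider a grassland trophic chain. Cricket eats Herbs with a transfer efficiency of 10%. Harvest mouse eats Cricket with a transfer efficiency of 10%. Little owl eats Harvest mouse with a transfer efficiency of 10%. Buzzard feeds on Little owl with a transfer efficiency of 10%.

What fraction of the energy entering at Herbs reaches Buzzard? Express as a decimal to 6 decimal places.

Product of link efficiencies: 0.1 × 0.1 × 0.1 × 0.1 = 0.0001

0.000100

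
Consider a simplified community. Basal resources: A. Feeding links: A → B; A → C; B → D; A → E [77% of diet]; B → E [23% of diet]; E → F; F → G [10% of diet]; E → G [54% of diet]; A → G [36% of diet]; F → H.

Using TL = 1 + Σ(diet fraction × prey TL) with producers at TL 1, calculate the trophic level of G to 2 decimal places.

B: 1 + 1 = 2
C: 1 + 1 = 2
D: 1 + 2 = 3
E: 1 + (0.77×1 + 0.23×2) = 2.23
F: 1 + 2.23 = 3.23
G: 1 + (0.1×3.23 + 0.54×2.23 + 0.36×1) = 2.8872
H: 1 + 3.23 = 4.23

2.89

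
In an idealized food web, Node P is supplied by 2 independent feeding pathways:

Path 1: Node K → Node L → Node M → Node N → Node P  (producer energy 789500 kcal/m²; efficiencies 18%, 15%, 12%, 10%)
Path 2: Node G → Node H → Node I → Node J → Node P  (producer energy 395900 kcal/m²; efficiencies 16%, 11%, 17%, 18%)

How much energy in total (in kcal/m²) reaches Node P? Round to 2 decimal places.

Path 1: 789500 × 0.18 × 0.15 × 0.12 × 0.1 = 255.798 kcal/m²
Path 2: 395900 × 0.16 × 0.11 × 0.17 × 0.18 = 213.215904 kcal/m²
Total at Node P: 255.798 + 213.215904 = 469.013904 kcal/m²

469.01 kcal/m²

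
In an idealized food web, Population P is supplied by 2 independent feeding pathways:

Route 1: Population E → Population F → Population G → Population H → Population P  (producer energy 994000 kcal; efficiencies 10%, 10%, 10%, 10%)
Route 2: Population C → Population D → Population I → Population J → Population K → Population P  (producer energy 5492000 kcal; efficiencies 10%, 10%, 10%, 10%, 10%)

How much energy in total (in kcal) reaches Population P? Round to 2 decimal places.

154.32 kcal

Route 1: 994000 × 0.1 × 0.1 × 0.1 × 0.1 = 99.4 kcal
Route 2: 5492000 × 0.1 × 0.1 × 0.1 × 0.1 × 0.1 = 54.92 kcal
Total at Population P: 99.4 + 54.92 = 154.32 kcal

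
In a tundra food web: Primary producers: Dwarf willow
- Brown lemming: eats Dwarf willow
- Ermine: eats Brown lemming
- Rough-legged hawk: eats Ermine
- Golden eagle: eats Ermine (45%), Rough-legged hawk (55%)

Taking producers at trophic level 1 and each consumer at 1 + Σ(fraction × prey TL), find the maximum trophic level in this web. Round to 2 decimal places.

4.55

Brown lemming: 1 + 1 = 2
Ermine: 1 + 2 = 3
Rough-legged hawk: 1 + 3 = 4
Golden eagle: 1 + (0.45×3 + 0.55×4) = 4.55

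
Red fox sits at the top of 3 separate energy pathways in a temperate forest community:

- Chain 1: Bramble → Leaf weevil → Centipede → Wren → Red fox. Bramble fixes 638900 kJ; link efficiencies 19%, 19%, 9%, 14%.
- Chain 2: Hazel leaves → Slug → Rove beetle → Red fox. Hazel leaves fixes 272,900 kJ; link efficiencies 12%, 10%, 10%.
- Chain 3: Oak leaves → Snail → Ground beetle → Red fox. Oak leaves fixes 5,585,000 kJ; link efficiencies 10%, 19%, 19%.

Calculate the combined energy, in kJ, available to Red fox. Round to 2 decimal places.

20779.94 kJ

Chain 1: 638900 × 0.19 × 0.19 × 0.09 × 0.14 = 290.610054 kJ
Chain 2: 272900 × 0.12 × 0.1 × 0.1 = 327.48 kJ
Chain 3: 5585000 × 0.1 × 0.19 × 0.19 = 20161.85 kJ
Total at Red fox: 290.610054 + 327.48 + 20161.85 = 20779.940054 kJ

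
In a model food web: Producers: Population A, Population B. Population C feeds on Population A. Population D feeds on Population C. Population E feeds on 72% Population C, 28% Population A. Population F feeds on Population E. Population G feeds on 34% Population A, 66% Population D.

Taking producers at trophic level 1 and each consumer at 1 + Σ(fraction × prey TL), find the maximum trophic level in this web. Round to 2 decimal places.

Population C: 1 + 1 = 2
Population D: 1 + 2 = 3
Population E: 1 + (0.72×2 + 0.28×1) = 2.72
Population F: 1 + 2.72 = 3.72
Population G: 1 + (0.34×1 + 0.66×3) = 3.32

3.72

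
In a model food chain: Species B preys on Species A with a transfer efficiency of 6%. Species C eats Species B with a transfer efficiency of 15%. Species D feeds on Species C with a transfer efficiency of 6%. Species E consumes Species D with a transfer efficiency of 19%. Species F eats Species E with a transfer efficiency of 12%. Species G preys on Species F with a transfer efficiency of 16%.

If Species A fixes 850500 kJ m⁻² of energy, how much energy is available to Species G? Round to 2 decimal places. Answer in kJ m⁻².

Species B: 850500 × 0.06 = 51030 kJ m⁻²
Species C: 51030 × 0.15 = 7654.5 kJ m⁻²
Species D: 7654.5 × 0.06 = 459.27 kJ m⁻²
Species E: 459.27 × 0.19 = 87.2613 kJ m⁻²
Species F: 87.2613 × 0.12 = 10.471356 kJ m⁻²
Species G: 10.471356 × 0.16 = 1.67541696 kJ m⁻²

1.68 kJ m⁻²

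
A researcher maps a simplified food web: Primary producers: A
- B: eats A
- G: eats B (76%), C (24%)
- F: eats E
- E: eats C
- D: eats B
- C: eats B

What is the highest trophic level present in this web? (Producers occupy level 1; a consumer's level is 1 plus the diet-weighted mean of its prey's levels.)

5

B: 1 + 1 = 2
C: 1 + 2 = 3
D: 1 + 2 = 3
E: 1 + 3 = 4
F: 1 + 4 = 5
G: 1 + (0.76×2 + 0.24×3) = 3.24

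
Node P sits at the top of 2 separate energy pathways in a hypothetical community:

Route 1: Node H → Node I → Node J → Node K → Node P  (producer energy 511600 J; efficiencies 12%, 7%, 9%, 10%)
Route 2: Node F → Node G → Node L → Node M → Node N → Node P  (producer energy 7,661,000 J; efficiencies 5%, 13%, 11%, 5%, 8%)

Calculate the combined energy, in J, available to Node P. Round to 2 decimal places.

Route 1: 511600 × 0.12 × 0.07 × 0.09 × 0.1 = 38.67696 J
Route 2: 7661000 × 0.05 × 0.13 × 0.11 × 0.05 × 0.08 = 21.91046 J
Total at Node P: 38.67696 + 21.91046 = 60.58742 J

60.59 J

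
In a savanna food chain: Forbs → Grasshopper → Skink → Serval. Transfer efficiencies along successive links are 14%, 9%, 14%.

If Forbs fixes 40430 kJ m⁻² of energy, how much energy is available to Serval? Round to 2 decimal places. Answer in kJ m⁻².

71.32 kJ m⁻²

Grasshopper: 40430 × 0.14 = 5660.2 kJ m⁻²
Skink: 5660.2 × 0.09 = 509.418 kJ m⁻²
Serval: 509.418 × 0.14 = 71.31852 kJ m⁻²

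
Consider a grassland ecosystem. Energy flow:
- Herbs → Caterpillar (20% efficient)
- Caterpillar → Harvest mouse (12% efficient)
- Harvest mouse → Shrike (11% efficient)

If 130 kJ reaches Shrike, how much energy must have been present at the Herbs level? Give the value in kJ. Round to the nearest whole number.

49242 kJ

Cumulative transfer efficiency: 0.2 × 0.12 × 0.11 = 0.00264
Herbs energy = 130 / 0.00264 = 49242 kJ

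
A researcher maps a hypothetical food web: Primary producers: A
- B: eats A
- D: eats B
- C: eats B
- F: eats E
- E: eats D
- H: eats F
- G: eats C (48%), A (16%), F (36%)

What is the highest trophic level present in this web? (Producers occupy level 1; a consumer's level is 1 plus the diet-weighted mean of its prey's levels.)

B: 1 + 1 = 2
C: 1 + 2 = 3
D: 1 + 2 = 3
E: 1 + 3 = 4
F: 1 + 4 = 5
G: 1 + (0.48×3 + 0.16×1 + 0.36×5) = 4.4
H: 1 + 5 = 6

6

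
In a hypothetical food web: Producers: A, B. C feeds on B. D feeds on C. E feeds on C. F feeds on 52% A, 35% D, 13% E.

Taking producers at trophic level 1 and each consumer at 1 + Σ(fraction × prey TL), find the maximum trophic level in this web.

3

C: 1 + 1 = 2
D: 1 + 2 = 3
E: 1 + 2 = 3
F: 1 + (0.52×1 + 0.35×3 + 0.13×3) = 2.96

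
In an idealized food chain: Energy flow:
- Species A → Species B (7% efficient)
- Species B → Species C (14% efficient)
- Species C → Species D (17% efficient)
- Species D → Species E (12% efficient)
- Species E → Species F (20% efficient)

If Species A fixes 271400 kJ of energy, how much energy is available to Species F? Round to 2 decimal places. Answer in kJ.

10.85 kJ

Species B: 271400 × 0.07 = 18998 kJ
Species C: 18998 × 0.14 = 2659.72 kJ
Species D: 2659.72 × 0.17 = 452.1524 kJ
Species E: 452.1524 × 0.12 = 54.258288 kJ
Species F: 54.258288 × 0.2 = 10.8516576 kJ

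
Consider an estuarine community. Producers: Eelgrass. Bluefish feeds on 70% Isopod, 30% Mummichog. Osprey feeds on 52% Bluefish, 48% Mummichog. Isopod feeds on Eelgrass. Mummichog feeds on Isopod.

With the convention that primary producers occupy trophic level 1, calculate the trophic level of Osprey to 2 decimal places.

4.16

Isopod: 1 + 1 = 2
Mummichog: 1 + 2 = 3
Bluefish: 1 + (0.7×2 + 0.3×3) = 3.3
Osprey: 1 + (0.52×3.3 + 0.48×3) = 4.156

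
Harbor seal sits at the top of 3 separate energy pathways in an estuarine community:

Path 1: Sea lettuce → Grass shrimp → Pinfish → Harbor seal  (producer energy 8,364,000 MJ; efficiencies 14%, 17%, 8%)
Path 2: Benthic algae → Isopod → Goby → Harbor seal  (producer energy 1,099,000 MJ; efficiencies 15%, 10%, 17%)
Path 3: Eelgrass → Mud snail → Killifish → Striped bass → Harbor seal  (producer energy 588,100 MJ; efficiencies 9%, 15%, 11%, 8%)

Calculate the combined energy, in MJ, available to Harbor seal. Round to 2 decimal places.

Path 1: 8364000 × 0.14 × 0.17 × 0.08 = 15925.056 MJ
Path 2: 1099000 × 0.15 × 0.1 × 0.17 = 2802.45 MJ
Path 3: 588100 × 0.09 × 0.15 × 0.11 × 0.08 = 69.86628 MJ
Total at Harbor seal: 15925.056 + 2802.45 + 69.86628 = 18797.37228 MJ

18797.37 MJ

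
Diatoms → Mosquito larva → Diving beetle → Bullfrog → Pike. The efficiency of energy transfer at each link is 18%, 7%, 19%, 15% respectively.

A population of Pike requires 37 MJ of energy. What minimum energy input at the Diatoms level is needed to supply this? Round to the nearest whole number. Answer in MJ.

Cumulative transfer efficiency: 0.18 × 0.07 × 0.19 × 0.15 = 0.0003591
Diatoms energy = 37 / 0.0003591 = 103035 MJ

103035 MJ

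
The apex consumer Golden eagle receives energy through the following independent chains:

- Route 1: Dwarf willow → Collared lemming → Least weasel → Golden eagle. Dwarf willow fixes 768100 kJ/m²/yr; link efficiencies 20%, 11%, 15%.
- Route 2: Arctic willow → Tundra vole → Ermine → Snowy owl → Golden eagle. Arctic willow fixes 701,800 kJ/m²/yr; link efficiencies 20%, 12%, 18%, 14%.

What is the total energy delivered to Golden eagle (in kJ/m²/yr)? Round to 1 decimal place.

2959.2 kJ/m²/yr

Route 1: 768100 × 0.2 × 0.11 × 0.15 = 2534.73 kJ/m²/yr
Route 2: 701800 × 0.2 × 0.12 × 0.18 × 0.14 = 424.44864 kJ/m²/yr
Total at Golden eagle: 2534.73 + 424.44864 = 2959.17864 kJ/m²/yr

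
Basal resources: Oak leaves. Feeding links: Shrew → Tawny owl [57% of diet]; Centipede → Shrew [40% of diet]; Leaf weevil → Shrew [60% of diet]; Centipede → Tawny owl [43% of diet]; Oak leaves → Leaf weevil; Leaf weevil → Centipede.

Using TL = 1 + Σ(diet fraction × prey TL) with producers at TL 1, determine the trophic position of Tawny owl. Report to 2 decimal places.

4.23

Leaf weevil: 1 + 1 = 2
Centipede: 1 + 2 = 3
Shrew: 1 + (0.6×2 + 0.4×3) = 3.4
Tawny owl: 1 + (0.43×3 + 0.57×3.4) = 4.228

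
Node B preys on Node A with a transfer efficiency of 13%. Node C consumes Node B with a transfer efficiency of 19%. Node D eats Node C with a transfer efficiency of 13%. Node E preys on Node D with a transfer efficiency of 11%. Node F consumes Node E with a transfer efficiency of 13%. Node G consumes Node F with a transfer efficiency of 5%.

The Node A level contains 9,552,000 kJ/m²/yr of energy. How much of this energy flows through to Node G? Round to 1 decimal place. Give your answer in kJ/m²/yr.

Node B: 9552000 × 0.13 = 1241760 kJ/m²/yr
Node C: 1241760 × 0.19 = 235934.4 kJ/m²/yr
Node D: 235934.4 × 0.13 = 30671.472 kJ/m²/yr
Node E: 30671.472 × 0.11 = 3373.86192 kJ/m²/yr
Node F: 3373.86192 × 0.13 = 438.6020496 kJ/m²/yr
Node G: 438.6020496 × 0.05 = 21.93010248 kJ/m²/yr

21.9 kJ/m²/yr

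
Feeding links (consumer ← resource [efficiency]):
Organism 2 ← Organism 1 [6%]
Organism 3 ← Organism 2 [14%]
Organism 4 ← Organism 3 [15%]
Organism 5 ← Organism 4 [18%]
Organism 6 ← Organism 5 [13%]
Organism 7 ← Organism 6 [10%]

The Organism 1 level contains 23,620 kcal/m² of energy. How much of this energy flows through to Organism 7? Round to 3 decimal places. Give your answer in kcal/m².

0.070 kcal/m²

Organism 2: 23620 × 0.06 = 1417.2 kcal/m²
Organism 3: 1417.2 × 0.14 = 198.408 kcal/m²
Organism 4: 198.408 × 0.15 = 29.7612 kcal/m²
Organism 5: 29.7612 × 0.18 = 5.357016 kcal/m²
Organism 6: 5.357016 × 0.13 = 0.69641208 kcal/m²
Organism 7: 0.69641208 × 0.1 = 0.069641208 kcal/m²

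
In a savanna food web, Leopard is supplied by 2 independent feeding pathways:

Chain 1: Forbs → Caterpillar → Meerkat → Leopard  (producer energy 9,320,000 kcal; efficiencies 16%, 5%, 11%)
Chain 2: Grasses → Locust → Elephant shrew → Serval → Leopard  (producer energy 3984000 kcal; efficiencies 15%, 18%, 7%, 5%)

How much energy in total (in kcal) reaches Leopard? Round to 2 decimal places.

Chain 1: 9320000 × 0.16 × 0.05 × 0.11 = 8201.6 kcal
Chain 2: 3984000 × 0.15 × 0.18 × 0.07 × 0.05 = 376.488 kcal
Total at Leopard: 8201.6 + 376.488 = 8578.088 kcal

8578.09 kcal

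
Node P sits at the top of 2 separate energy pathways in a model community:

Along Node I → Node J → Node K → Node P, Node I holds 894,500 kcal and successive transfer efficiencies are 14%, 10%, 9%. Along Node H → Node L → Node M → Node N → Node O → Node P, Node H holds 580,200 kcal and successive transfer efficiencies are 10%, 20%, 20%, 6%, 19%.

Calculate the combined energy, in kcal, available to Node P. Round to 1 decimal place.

Via Node I: 894500 × 0.14 × 0.1 × 0.09 = 1127.07 kcal
Via Node H: 580200 × 0.1 × 0.2 × 0.2 × 0.06 × 0.19 = 26.45712 kcal
Total at Node P: 1127.07 + 26.45712 = 1153.52712 kcal

1153.5 kcal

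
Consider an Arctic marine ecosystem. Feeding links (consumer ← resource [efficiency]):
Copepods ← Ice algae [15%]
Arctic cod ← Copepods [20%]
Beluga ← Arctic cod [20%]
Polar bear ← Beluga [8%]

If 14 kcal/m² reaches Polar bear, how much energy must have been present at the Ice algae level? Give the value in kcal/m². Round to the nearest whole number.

29167 kcal/m²

Cumulative transfer efficiency: 0.15 × 0.2 × 0.2 × 0.08 = 0.00048
Ice algae energy = 14 / 0.00048 = 29167 kcal/m²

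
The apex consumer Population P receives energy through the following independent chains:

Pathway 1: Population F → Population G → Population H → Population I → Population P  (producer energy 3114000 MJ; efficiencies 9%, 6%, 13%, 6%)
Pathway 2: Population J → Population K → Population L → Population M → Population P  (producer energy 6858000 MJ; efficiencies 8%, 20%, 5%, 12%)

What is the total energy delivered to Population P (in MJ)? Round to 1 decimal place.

789.5 MJ

Pathway 1: 3114000 × 0.09 × 0.06 × 0.13 × 0.06 = 131.16168 MJ
Pathway 2: 6858000 × 0.08 × 0.2 × 0.05 × 0.12 = 658.368 MJ
Total at Population P: 131.16168 + 658.368 = 789.52968 MJ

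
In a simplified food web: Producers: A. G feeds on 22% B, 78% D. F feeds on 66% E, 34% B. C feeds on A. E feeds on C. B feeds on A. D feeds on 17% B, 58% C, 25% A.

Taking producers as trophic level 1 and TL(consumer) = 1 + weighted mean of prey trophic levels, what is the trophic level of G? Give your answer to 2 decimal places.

3.59

B: 1 + 1 = 2
C: 1 + 1 = 2
D: 1 + (0.17×2 + 0.58×2 + 0.25×1) = 2.75
E: 1 + 2 = 3
F: 1 + (0.66×3 + 0.34×2) = 3.66
G: 1 + (0.22×2 + 0.78×2.75) = 3.585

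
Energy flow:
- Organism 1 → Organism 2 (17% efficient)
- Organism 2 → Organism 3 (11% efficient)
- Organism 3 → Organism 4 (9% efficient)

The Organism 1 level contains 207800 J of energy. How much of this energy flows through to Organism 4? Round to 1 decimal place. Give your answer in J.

Organism 2: 207800 × 0.17 = 35326 J
Organism 3: 35326 × 0.11 = 3885.86 J
Organism 4: 3885.86 × 0.09 = 349.7274 J

349.7 J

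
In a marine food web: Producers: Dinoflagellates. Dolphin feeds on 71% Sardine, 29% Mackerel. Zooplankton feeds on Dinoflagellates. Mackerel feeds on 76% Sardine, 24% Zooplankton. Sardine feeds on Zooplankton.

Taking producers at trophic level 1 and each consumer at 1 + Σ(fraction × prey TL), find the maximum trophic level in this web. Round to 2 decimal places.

4.22

Zooplankton: 1 + 1 = 2
Sardine: 1 + 2 = 3
Mackerel: 1 + (0.76×3 + 0.24×2) = 3.76
Dolphin: 1 + (0.71×3 + 0.29×3.76) = 4.2204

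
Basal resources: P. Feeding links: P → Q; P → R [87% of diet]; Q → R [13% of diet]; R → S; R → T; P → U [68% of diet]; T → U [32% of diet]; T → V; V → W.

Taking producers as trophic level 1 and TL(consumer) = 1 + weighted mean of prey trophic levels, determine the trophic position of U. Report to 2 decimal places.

2.68

Q: 1 + 1 = 2
R: 1 + (0.87×1 + 0.13×2) = 2.13
S: 1 + 2.13 = 3.13
T: 1 + 2.13 = 3.13
U: 1 + (0.68×1 + 0.32×3.13) = 2.6816
V: 1 + 3.13 = 4.13
W: 1 + 4.13 = 5.13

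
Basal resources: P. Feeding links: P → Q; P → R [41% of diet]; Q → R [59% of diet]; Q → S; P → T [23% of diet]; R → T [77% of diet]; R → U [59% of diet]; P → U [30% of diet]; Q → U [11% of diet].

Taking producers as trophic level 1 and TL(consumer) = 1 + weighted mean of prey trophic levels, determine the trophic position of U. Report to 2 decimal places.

3.05

Q: 1 + 1 = 2
R: 1 + (0.41×1 + 0.59×2) = 2.59
S: 1 + 2 = 3
T: 1 + (0.23×1 + 0.77×2.59) = 3.2243
U: 1 + (0.59×2.59 + 0.3×1 + 0.11×2) = 3.0481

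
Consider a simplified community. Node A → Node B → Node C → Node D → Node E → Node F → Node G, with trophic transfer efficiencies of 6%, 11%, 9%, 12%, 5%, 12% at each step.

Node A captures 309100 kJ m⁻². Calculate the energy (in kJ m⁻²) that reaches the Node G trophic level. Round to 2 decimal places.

0.13 kJ m⁻²

Node B: 309100 × 0.06 = 18546 kJ m⁻²
Node C: 18546 × 0.11 = 2040.06 kJ m⁻²
Node D: 2040.06 × 0.09 = 183.6054 kJ m⁻²
Node E: 183.6054 × 0.12 = 22.032648 kJ m⁻²
Node F: 22.032648 × 0.05 = 1.1016324 kJ m⁻²
Node G: 1.1016324 × 0.12 = 0.132195888 kJ m⁻²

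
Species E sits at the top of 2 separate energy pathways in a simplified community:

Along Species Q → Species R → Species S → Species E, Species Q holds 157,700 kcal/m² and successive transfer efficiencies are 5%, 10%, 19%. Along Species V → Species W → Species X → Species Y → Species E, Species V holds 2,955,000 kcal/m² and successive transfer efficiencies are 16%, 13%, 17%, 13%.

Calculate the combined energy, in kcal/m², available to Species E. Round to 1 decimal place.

Via Species Q: 157700 × 0.05 × 0.1 × 0.19 = 149.815 kcal/m²
Via Species V: 2955000 × 0.16 × 0.13 × 0.17 × 0.13 = 1358.3544 kcal/m²
Total at Species E: 149.815 + 1358.3544 = 1508.1694 kcal/m²

1508.2 kcal/m²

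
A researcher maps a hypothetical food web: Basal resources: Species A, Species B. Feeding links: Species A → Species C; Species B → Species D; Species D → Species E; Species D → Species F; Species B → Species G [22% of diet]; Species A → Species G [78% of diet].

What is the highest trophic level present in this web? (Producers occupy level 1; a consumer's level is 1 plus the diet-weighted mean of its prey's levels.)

3

Species C: 1 + 1 = 2
Species D: 1 + 1 = 2
Species E: 1 + 2 = 3
Species F: 1 + 2 = 3
Species G: 1 + (0.22×1 + 0.78×1) = 2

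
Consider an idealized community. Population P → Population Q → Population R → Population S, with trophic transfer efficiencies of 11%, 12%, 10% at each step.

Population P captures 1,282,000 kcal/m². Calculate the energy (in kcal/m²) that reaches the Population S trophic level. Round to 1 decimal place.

1692.2 kcal/m²

Population Q: 1282000 × 0.11 = 141020 kcal/m²
Population R: 141020 × 0.12 = 16922.4 kcal/m²
Population S: 16922.4 × 0.1 = 1692.24 kcal/m²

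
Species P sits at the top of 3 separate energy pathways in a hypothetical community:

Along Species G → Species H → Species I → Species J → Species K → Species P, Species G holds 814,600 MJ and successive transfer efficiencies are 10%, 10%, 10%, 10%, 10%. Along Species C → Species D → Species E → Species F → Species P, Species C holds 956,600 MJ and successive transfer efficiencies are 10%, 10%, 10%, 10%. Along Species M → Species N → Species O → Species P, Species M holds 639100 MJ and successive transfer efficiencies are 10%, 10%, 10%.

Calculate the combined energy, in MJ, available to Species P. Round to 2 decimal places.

742.91 MJ

Via Species G: 814600 × 0.1 × 0.1 × 0.1 × 0.1 × 0.1 = 8.146 MJ
Via Species C: 956600 × 0.1 × 0.1 × 0.1 × 0.1 = 95.66 MJ
Via Species M: 639100 × 0.1 × 0.1 × 0.1 = 639.1 MJ
Total at Species P: 8.146 + 95.66 + 639.1 = 742.906 MJ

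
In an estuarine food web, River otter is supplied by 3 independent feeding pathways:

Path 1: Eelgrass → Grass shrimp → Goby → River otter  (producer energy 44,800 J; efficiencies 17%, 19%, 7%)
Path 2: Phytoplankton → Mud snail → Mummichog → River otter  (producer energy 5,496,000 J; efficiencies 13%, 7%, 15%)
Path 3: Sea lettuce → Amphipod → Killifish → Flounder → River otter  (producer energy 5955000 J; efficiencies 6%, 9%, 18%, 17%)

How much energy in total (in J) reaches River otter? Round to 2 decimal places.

8587.34 J

Path 1: 44800 × 0.17 × 0.19 × 0.07 = 101.2928 J
Path 2: 5496000 × 0.13 × 0.07 × 0.15 = 7502.04 J
Path 3: 5955000 × 0.06 × 0.09 × 0.18 × 0.17 = 984.0042 J
Total at River otter: 101.2928 + 7502.04 + 984.0042 = 8587.337 J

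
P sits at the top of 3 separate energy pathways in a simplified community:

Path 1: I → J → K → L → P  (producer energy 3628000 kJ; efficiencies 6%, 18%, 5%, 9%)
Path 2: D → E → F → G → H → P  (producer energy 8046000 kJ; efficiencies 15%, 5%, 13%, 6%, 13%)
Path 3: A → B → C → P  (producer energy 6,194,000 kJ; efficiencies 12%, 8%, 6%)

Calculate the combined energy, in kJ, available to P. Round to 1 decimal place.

Path 1: 3628000 × 0.06 × 0.18 × 0.05 × 0.09 = 176.3208 kJ
Path 2: 8046000 × 0.15 × 0.05 × 0.13 × 0.06 × 0.13 = 61.18983 kJ
Path 3: 6194000 × 0.12 × 0.08 × 0.06 = 3567.744 kJ
Total at P: 176.3208 + 61.18983 + 3567.744 = 3805.25463 kJ

3805.3 kJ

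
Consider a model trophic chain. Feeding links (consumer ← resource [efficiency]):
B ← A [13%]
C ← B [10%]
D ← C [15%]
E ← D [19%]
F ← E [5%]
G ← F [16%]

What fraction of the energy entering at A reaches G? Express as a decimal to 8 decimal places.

0.00000296

Product of link efficiencies: 0.13 × 0.1 × 0.15 × 0.19 × 0.05 × 0.16 = 0.000002964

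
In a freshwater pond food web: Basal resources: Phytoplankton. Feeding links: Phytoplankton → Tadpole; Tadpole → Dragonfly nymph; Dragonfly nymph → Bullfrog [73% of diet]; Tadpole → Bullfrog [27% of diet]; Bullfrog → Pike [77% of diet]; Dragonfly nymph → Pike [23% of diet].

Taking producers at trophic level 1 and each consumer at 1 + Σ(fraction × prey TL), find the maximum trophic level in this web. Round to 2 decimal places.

Tadpole: 1 + 1 = 2
Dragonfly nymph: 1 + 2 = 3
Bullfrog: 1 + (0.73×3 + 0.27×2) = 3.73
Pike: 1 + (0.77×3.73 + 0.23×3) = 4.5621

4.56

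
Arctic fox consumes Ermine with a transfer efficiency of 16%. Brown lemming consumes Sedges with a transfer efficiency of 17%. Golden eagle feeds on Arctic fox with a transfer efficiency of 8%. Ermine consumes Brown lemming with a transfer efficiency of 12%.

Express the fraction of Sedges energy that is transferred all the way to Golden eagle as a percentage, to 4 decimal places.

Product of link efficiencies: 0.17 × 0.12 × 0.16 × 0.08 = 0.00026112
As a percentage: 0.00026112 × 100 = 0.0261%

0.0261%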